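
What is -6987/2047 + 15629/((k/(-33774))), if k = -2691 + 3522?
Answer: -360174209653/567019 ≈ -6.3521e+5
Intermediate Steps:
k = 831
-6987/2047 + 15629/((k/(-33774))) = -6987/2047 + 15629/((831/(-33774))) = -6987*1/2047 + 15629/((831*(-1/33774))) = -6987/2047 + 15629/(-277/11258) = -6987/2047 + 15629*(-11258/277) = -6987/2047 - 175951282/277 = -360174209653/567019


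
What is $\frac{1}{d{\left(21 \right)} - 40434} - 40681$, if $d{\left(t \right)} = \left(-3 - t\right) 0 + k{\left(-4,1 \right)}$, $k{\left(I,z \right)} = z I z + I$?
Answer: $- \frac{1645221003}{40442} \approx -40681.0$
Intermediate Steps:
$k{\left(I,z \right)} = I + I z^{2}$ ($k{\left(I,z \right)} = I z z + I = I z^{2} + I = I + I z^{2}$)
$d{\left(t \right)} = -8$ ($d{\left(t \right)} = \left(-3 - t\right) 0 - 4 \left(1 + 1^{2}\right) = 0 - 4 \left(1 + 1\right) = 0 - 8 = -8$)
$\frac{1}{d{\left(21 \right)} - 40434} - 40681 = \frac{1}{-8 - 40434} - 40681 = \frac{1}{-40442} - 40681 = - \frac{1}{40442} - 40681 = - \frac{1645221003}{40442}$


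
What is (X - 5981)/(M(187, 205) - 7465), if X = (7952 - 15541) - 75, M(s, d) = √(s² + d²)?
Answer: 101859925/55649231 + 13645*√76994/55649231 ≈ 1.8984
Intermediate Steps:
M(s, d) = √(d² + s²)
X = -7664 (X = -7589 - 75 = -7664)
(X - 5981)/(M(187, 205) - 7465) = (-7664 - 5981)/(√(205² + 187²) - 7465) = -13645/(√(42025 + 34969) - 7465) = -13645/(√76994 - 7465) = -13645/(-7465 + √76994)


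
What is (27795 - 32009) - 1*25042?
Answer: -29256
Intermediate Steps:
(27795 - 32009) - 1*25042 = -4214 - 25042 = -29256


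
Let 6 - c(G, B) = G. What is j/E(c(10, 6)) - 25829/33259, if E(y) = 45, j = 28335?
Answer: 62748764/99777 ≈ 628.89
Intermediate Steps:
c(G, B) = 6 - G
j/E(c(10, 6)) - 25829/33259 = 28335/45 - 25829/33259 = 28335*(1/45) - 25829*1/33259 = 1889/3 - 25829/33259 = 62748764/99777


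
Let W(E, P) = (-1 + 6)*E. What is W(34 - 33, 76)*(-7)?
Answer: -35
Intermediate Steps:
W(E, P) = 5*E
W(34 - 33, 76)*(-7) = (5*(34 - 33))*(-7) = (5*1)*(-7) = 5*(-7) = -35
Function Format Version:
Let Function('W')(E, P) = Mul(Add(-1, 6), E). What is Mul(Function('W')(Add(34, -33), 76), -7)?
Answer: -35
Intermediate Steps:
Function('W')(E, P) = Mul(5, E)
Mul(Function('W')(Add(34, -33), 76), -7) = Mul(Mul(5, Add(34, -33)), -7) = Mul(Mul(5, 1), -7) = Mul(5, -7) = -35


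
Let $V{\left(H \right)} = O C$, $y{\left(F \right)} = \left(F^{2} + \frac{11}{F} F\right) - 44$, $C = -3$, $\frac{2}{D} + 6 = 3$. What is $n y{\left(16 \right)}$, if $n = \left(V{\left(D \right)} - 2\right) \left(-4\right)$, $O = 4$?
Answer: $12488$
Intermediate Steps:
$D = - \frac{2}{3}$ ($D = \frac{2}{-6 + 3} = \frac{2}{-3} = 2 \left(- \frac{1}{3}\right) = - \frac{2}{3} \approx -0.66667$)
$y{\left(F \right)} = -33 + F^{2}$ ($y{\left(F \right)} = \left(F^{2} + 11\right) - 44 = \left(11 + F^{2}\right) - 44 = -33 + F^{2}$)
$V{\left(H \right)} = -12$ ($V{\left(H \right)} = 4 \left(-3\right) = -12$)
$n = 56$ ($n = \left(-12 - 2\right) \left(-4\right) = \left(-14\right) \left(-4\right) = 56$)
$n y{\left(16 \right)} = 56 \left(-33 + 16^{2}\right) = 56 \left(-33 + 256\right) = 56 \cdot 223 = 12488$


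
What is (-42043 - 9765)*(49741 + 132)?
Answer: -2583820384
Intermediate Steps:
(-42043 - 9765)*(49741 + 132) = -51808*49873 = -2583820384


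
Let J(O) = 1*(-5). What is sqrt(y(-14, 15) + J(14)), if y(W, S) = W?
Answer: I*sqrt(19) ≈ 4.3589*I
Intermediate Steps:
J(O) = -5
sqrt(y(-14, 15) + J(14)) = sqrt(-14 - 5) = sqrt(-19) = I*sqrt(19)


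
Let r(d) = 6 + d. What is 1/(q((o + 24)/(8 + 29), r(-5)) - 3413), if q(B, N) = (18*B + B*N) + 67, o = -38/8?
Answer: -148/493745 ≈ -0.00029975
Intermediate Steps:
o = -19/4 (o = -38*⅛ = -19/4 ≈ -4.7500)
q(B, N) = 67 + 18*B + B*N
1/(q((o + 24)/(8 + 29), r(-5)) - 3413) = 1/((67 + 18*((-19/4 + 24)/(8 + 29)) + ((-19/4 + 24)/(8 + 29))*(6 - 5)) - 3413) = 1/((67 + 18*((77/4)/37) + ((77/4)/37)*1) - 3413) = 1/((67 + 18*((77/4)*(1/37)) + ((77/4)*(1/37))*1) - 3413) = 1/((67 + 18*(77/148) + (77/148)*1) - 3413) = 1/((67 + 693/74 + 77/148) - 3413) = 1/(11379/148 - 3413) = 1/(-493745/148) = -148/493745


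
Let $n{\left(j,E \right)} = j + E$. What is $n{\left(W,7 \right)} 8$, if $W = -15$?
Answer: $-64$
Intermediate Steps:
$n{\left(j,E \right)} = E + j$
$n{\left(W,7 \right)} 8 = \left(7 - 15\right) 8 = \left(-8\right) 8 = -64$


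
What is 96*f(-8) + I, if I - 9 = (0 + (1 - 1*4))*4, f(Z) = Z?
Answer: -771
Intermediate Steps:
I = -3 (I = 9 + (0 + (1 - 1*4))*4 = 9 + (0 + (1 - 4))*4 = 9 + (0 - 3)*4 = 9 - 3*4 = 9 - 12 = -3)
96*f(-8) + I = 96*(-8) - 3 = -768 - 3 = -771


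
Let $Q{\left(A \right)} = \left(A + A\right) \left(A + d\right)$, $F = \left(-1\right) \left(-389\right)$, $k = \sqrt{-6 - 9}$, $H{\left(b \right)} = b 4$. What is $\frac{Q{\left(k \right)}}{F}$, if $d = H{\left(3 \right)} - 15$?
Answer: $- \frac{30}{389} - \frac{6 i \sqrt{15}}{389} \approx -0.077121 - 0.059738 i$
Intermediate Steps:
$H{\left(b \right)} = 4 b$
$k = i \sqrt{15}$ ($k = \sqrt{-15} = i \sqrt{15} \approx 3.873 i$)
$d = -3$ ($d = 4 \cdot 3 - 15 = 12 - 15 = -3$)
$F = 389$
$Q{\left(A \right)} = 2 A \left(-3 + A\right)$ ($Q{\left(A \right)} = \left(A + A\right) \left(A - 3\right) = 2 A \left(-3 + A\right)$)
$\frac{Q{\left(k \right)}}{F} = \frac{2 i \sqrt{15} \left(-3 + i \sqrt{15}\right)}{389}$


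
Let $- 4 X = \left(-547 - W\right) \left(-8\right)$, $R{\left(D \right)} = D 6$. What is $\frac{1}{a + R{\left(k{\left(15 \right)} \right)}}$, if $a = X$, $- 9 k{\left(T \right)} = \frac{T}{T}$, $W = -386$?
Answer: $- \frac{3}{968} \approx -0.0030992$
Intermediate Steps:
$k{\left(T \right)} = - \frac{1}{9}$ ($k{\left(T \right)} = - \frac{T \frac{1}{T}}{9} = \left(- \frac{1}{9}\right) 1 = - \frac{1}{9}$)
$R{\left(D \right)} = 6 D$
$X = -322$ ($X = - \frac{\left(-547 - -386\right) \left(-8\right)}{4} = - \frac{\left(-547 + 386\right) \left(-8\right)}{4} = - \frac{\left(-161\right) \left(-8\right)}{4} = \left(- \frac{1}{4}\right) 1288 = -322$)
$a = -322$
$\frac{1}{a + R{\left(k{\left(15 \right)} \right)}} = \frac{1}{-322 + 6 \left(- \frac{1}{9}\right)} = \frac{1}{-322 - \frac{2}{3}} = \frac{1}{- \frac{968}{3}} = - \frac{3}{968}$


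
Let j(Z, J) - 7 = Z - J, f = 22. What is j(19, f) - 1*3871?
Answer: -3867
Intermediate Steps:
j(Z, J) = 7 + Z - J (j(Z, J) = 7 + (Z - J) = 7 + Z - J)
j(19, f) - 1*3871 = (7 + 19 - 1*22) - 1*3871 = (7 + 19 - 22) - 3871 = 4 - 3871 = -3867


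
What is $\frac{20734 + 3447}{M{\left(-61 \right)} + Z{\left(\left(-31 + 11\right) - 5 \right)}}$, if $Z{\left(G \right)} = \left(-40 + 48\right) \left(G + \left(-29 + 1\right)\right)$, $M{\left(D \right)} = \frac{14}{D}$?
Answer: $- \frac{1475041}{25878} \approx -57.0$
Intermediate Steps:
$Z{\left(G \right)} = -224 + 8 G$ ($Z{\left(G \right)} = 8 \left(G - 28\right) = 8 \left(-28 + G\right) = -224 + 8 G$)
$\frac{20734 + 3447}{M{\left(-61 \right)} + Z{\left(\left(-31 + 11\right) - 5 \right)}} = \frac{20734 + 3447}{\frac{14}{-61} - \left(224 - 8 \left(\left(-31 + 11\right) - 5\right)\right)} = \frac{24181}{14 \left(- \frac{1}{61}\right) - \left(224 - 8 \left(-20 - 5\right)\right)} = \frac{24181}{- \frac{14}{61} + \left(-224 + 8 \left(-25\right)\right)} = \frac{24181}{- \frac{14}{61} - 424} = \frac{24181}{- \frac{25878}{61}} = 24181 \left(- \frac{61}{25878}\right) = - \frac{1475041}{25878}$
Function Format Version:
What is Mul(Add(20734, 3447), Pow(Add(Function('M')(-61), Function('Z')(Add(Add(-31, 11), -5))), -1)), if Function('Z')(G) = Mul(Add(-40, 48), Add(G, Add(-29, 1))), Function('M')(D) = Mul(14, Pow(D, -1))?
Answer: Rational(-1475041, 25878) ≈ -57.000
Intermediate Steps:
Function('Z')(G) = Add(-224, Mul(8, G)) (Function('Z')(G) = Mul(8, Add(G, -28)) = Mul(8, Add(-28, G)) = Add(-224, Mul(8, G)))
Mul(Add(20734, 3447), Pow(Add(Function('M')(-61), Function('Z')(Add(Add(-31, 11), -5))), -1)) = Mul(Add(20734, 3447), Pow(Add(Mul(14, Pow(-61, -1)), Add(-224, Mul(8, Add(Add(-31, 11), -5)))), -1)) = Mul(24181, Pow(Add(Mul(14, Rational(-1, 61)), Add(-224, Mul(8, Add(-20, -5)))), -1)) = Mul(24181, Pow(Add(Rational(-14, 61), Add(-224, Mul(8, -25))), -1)) = Mul(24181, Pow(Add(Rational(-14, 61), Add(-224, -200)), -1)) = Mul(24181, Pow(Add(Rational(-14, 61), -424), -1)) = Mul(24181, Pow(Rational(-25878, 61), -1)) = Mul(24181, Rational(-61, 25878)) = Rational(-1475041, 25878)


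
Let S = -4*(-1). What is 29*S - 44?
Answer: 72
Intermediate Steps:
S = 4
29*S - 44 = 29*4 - 44 = 116 - 44 = 72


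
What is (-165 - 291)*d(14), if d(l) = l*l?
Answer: -89376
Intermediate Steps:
d(l) = l²
(-165 - 291)*d(14) = (-165 - 291)*14² = -456*196 = -89376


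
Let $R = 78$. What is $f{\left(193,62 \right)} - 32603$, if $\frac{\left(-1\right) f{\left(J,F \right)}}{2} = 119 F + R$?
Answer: $-47515$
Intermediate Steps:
$f{\left(J,F \right)} = -156 - 238 F$ ($f{\left(J,F \right)} = - 2 \left(119 F + 78\right) = - 2 \left(78 + 119 F\right) = -156 - 238 F$)
$f{\left(193,62 \right)} - 32603 = \left(-156 - 14756\right) - 32603 = -14912 - 32603 = -47515$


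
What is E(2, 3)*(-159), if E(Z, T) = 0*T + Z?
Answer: -318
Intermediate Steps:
E(Z, T) = Z (E(Z, T) = 0 + Z = Z)
E(2, 3)*(-159) = 2*(-159) = -318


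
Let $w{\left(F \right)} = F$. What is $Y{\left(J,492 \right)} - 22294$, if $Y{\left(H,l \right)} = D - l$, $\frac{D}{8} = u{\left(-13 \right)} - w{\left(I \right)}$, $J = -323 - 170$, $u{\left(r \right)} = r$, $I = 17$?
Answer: $-23026$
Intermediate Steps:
$J = -493$
$D = -240$ ($D = 8 \left(-13 - 17\right) = 8 \left(-30\right) = -240$)
$Y{\left(H,l \right)} = -240 - l$
$Y{\left(J,492 \right)} - 22294 = \left(-240 - 492\right) - 22294 = -732 - 22294 = -23026$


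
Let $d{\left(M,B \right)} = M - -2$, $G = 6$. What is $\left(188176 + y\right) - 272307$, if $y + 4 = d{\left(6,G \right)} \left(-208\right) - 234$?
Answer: $-86033$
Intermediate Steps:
$d{\left(M,B \right)} = 2 + M$ ($d{\left(M,B \right)} = M + 2 = 2 + M$)
$y = -1902$ ($y = -4 + \left(\left(2 + 6\right) \left(-208\right) - 234\right) = -4 + \left(8 \left(-208\right) - 234\right) = -4 - 1898 = -1902$)
$\left(188176 + y\right) - 272307 = \left(188176 - 1902\right) - 272307 = 186274 - 272307 = -86033$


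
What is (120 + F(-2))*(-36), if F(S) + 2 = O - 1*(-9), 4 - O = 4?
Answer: -4572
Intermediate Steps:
O = 0 (O = 4 - 1*4 = 4 - 4 = 0)
F(S) = 7 (F(S) = -2 + (0 - 1*(-9)) = -2 + (0 + 9) = -2 + 9 = 7)
(120 + F(-2))*(-36) = (120 + 7)*(-36) = 127*(-36) = -4572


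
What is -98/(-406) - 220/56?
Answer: -1497/406 ≈ -3.6872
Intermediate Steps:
-98/(-406) - 220/56 = -98*(-1/406) - 220*1/56 = 7/29 - 55/14 = -1497/406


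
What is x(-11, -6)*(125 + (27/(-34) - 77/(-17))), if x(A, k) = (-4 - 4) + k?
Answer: -30639/17 ≈ -1802.3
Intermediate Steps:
x(A, k) = -8 + k
x(-11, -6)*(125 + (27/(-34) - 77/(-17))) = (-8 - 6)*(125 + (27/(-34) - 77/(-17))) = -14*(125 + (27*(-1/34) - 77*(-1/17))) = -14*(125 + (-27/34 + 77/17)) = -14*(125 + 127/34) = -14*4377/34 = -30639/17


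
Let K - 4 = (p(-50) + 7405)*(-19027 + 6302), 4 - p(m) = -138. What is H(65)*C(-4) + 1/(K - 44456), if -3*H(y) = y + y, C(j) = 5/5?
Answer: -12490403513/288240081 ≈ -43.333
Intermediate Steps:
C(j) = 1 (C(j) = 5*(⅕) = 1)
p(m) = 142 (p(m) = 4 - 1*(-138) = 4 + 138 = 142)
K = -96035571 (K = 4 + (142 + 7405)*(-19027 + 6302) = 4 + 7547*(-12725) = 4 - 96035575 = -96035571)
H(y) = -2*y/3 (H(y) = -(y + y)/3 = -2*y/3)
H(65)*C(-4) + 1/(K - 44456) = -⅔*65*1 + 1/(-96035571 - 44456) = -130/3*1 + 1/(-96080027) = -130/3 - 1/96080027 = -12490403513/288240081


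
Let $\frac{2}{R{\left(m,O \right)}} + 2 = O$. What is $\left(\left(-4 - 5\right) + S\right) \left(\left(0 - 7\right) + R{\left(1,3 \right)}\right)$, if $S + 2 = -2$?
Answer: $65$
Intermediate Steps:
$S = -4$ ($S = -2 - 2 = -4$)
$R{\left(m,O \right)} = \frac{2}{-2 + O}$
$\left(\left(-4 - 5\right) + S\right) \left(\left(0 - 7\right) + R{\left(1,3 \right)}\right) = \left(\left(-4 - 5\right) - 4\right) \left(\left(0 - 7\right) + \frac{2}{-2 + 3}\right) = \left(-9 - 4\right) \left(\left(0 - 7\right) + \frac{2}{1}\right) = - 13 \left(-7 + 2 \cdot 1\right) = - 13 \left(-7 + 2\right) = \left(-13\right) \left(-5\right) = 65$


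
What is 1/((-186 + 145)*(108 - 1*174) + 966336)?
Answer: 1/969042 ≈ 1.0319e-6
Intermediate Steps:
1/((-186 + 145)*(108 - 1*174) + 966336) = 1/(-41*(108 - 174) + 966336) = 1/(-41*(-66) + 966336) = 1/(2706 + 966336) = 1/969042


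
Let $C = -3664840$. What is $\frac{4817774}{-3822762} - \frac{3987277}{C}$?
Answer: $- \frac{1206979933543}{7004905544040} \approx -0.1723$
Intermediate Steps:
$\frac{4817774}{-3822762} - \frac{3987277}{C} = \frac{4817774}{-3822762} - \frac{3987277}{-3664840} = 4817774 \left(- \frac{1}{3822762}\right) - - \frac{3987277}{3664840} = - \frac{2408887}{1911381} + \frac{3987277}{3664840} = - \frac{1206979933543}{7004905544040}$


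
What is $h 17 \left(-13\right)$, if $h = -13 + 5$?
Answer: $1768$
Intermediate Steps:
$h = -8$
$h 17 \left(-13\right) = - 8 \cdot 17 \left(-13\right) = \left(-8\right) \left(-221\right) = 1768$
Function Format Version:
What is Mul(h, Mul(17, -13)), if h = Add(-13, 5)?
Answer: 1768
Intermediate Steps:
h = -8
Mul(h, Mul(17, -13)) = Mul(-8, Mul(17, -13)) = Mul(-8, -221) = 1768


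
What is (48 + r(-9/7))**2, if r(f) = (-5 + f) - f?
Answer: 1849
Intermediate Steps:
r(f) = -5
(48 + r(-9/7))**2 = (48 - 5)**2 = 43**2 = 1849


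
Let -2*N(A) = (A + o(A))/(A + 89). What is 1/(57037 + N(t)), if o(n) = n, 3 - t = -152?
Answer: 244/13916873 ≈ 1.7533e-5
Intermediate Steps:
t = 155 (t = 3 - 1*(-152) = 3 + 152 = 155)
N(A) = -A/(89 + A) (N(A) = -(A + A)/(2*(A + 89)) = -2*A/(2*(89 + A)) = -A/(89 + A))
1/(57037 + N(t)) = 1/(57037 - 1*155/(89 + 155)) = 1/(57037 - 1*155/244) = 1/(57037 - 1*155*1/244) = 1/(57037 - 155/244) = 1/(13916873/244) = 244/13916873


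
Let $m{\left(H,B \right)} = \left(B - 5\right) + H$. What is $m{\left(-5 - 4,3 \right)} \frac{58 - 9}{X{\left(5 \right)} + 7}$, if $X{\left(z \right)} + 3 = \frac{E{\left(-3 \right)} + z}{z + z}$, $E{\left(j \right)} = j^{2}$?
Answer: $- \frac{2695}{27} \approx -99.815$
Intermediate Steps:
$m{\left(H,B \right)} = -5 + B + H$ ($m{\left(H,B \right)} = \left(-5 + B\right) + H = -5 + B + H$)
$X{\left(z \right)} = -3 + \frac{9 + z}{2 z}$ ($X{\left(z \right)} = -3 + \frac{\left(-3\right)^{2} + z}{z + z} = -3 + \frac{9 + z}{2 z}$)
$m{\left(-5 - 4,3 \right)} \frac{58 - 9}{X{\left(5 \right)} + 7} = \left(-5 + 3 - 9\right) \frac{58 - 9}{\frac{9 - 25}{2 \cdot 5} + 7} = \left(-5 + 3 - 9\right) \frac{49}{\frac{1}{2} \cdot \frac{1}{5} \left(9 - 25\right) + 7} = \left(-5 + 3 - 9\right) \frac{49}{\frac{1}{2} \cdot \frac{1}{5} \left(-16\right) + 7} = - 11 \frac{49}{- \frac{8}{5} + 7} = - 11 \frac{49}{\frac{27}{5}} = - 11 \cdot 49 \cdot \frac{5}{27} = \left(-11\right) \frac{245}{27} = - \frac{2695}{27}$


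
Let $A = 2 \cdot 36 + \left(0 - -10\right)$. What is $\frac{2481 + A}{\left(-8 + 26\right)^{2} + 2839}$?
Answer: $\frac{2563}{3163} \approx 0.81031$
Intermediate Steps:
$A = 82$ ($A = 72 + \left(0 + 10\right) = 72 + 10 = 82$)
$\frac{2481 + A}{\left(-8 + 26\right)^{2} + 2839} = \frac{2481 + 82}{\left(-8 + 26\right)^{2} + 2839} = \frac{2563}{18^{2} + 2839} = \frac{2563}{324 + 2839} = \frac{2563}{3163}$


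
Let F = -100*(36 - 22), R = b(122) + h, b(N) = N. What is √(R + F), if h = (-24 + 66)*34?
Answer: 5*√6 ≈ 12.247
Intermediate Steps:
h = 1428 (h = 42*34 = 1428)
R = 1550 (R = 122 + 1428 = 1550)
F = -1400 (F = -100*14 = -1400)
√(R + F) = √(1550 - 1400) = √150 = 5*√6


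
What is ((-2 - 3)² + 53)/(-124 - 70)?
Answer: -39/97 ≈ -0.40206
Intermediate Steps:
((-2 - 3)² + 53)/(-124 - 70) = ((-5)² + 53)/(-194) = (25 + 53)*(-1/194) = 78*(-1/194) = -39/97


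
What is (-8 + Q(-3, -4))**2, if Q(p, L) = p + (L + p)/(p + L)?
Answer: 100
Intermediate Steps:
Q(p, L) = 1 + p (Q(p, L) = p + (L + p)/(L + p) = p + 1 = 1 + p)
(-8 + Q(-3, -4))**2 = (-8 + (1 - 3))**2 = (-8 - 2)**2 = (-10)**2 = 100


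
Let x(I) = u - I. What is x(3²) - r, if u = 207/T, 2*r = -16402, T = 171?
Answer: 155671/19 ≈ 8193.2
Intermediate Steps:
r = -8201 (r = (½)*(-16402) = -8201)
u = 23/19 (u = 207/171 = 207*(1/171) = 23/19 ≈ 1.2105)
x(I) = 23/19 - I
x(3²) - r = (23/19 - 1*3²) - 1*(-8201) = (23/19 - 1*9) + 8201 = (23/19 - 9) + 8201 = -148/19 + 8201 = 155671/19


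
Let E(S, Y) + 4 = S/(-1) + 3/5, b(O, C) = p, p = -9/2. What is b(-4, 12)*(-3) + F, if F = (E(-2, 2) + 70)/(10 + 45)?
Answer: 8111/550 ≈ 14.747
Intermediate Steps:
p = -9/2 (p = -9*½ = -9/2 ≈ -4.5000)
b(O, C) = -9/2
E(S, Y) = -17/5 - S (E(S, Y) = -4 + (S/(-1) + 3/5) = -4 + (S*(-1) + 3*(⅕)) = -4 + (-S + ⅗) = -4 + (⅗ - S) = -17/5 - S)
F = 343/275 (F = ((-17/5 - 1*(-2)) + 70)/(10 + 45) = ((-17/5 + 2) + 70)/55 = (-7/5 + 70)*(1/55) = (343/5)*(1/55) = 343/275 ≈ 1.2473)
b(-4, 12)*(-3) + F = -9/2*(-3) + 343/275 = 27/2 + 343/275 = 8111/550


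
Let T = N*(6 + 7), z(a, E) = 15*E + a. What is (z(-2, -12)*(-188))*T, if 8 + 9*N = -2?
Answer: -4448080/9 ≈ -4.9423e+5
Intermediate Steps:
N = -10/9 (N = -8/9 + (⅑)*(-2) = -8/9 - 2/9 = -10/9 ≈ -1.1111)
z(a, E) = a + 15*E
T = -130/9 (T = -10*(6 + 7)/9 = -10/9*13 = -130/9 ≈ -14.444)
(z(-2, -12)*(-188))*T = ((-2 + 15*(-12))*(-188))*(-130/9) = ((-2 - 180)*(-188))*(-130/9) = -182*(-188)*(-130/9) = 34216*(-130/9) = -4448080/9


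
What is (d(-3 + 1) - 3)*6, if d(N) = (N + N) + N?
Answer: -54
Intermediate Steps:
d(N) = 3*N (d(N) = 2*N + N = 3*N)
(d(-3 + 1) - 3)*6 = (3*(-3 + 1) - 3)*6 = (3*(-2) - 3)*6 = (-6 - 3)*6 = -9*6 = -54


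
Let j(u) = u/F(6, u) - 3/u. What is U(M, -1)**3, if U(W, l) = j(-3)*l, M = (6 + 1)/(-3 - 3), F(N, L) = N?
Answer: -1/8 ≈ -0.12500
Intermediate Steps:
j(u) = -3/u + u/6 (j(u) = u/6 - 3/u = -3/u + u/6)
M = -7/6 (M = 7/(-6) = 7*(-1/6) = -7/6 ≈ -1.1667)
U(W, l) = l/2 (U(W, l) = (-3/(-3) + (1/6)*(-3))*l = (-3*(-1/3) - 1/2)*l = (1 - 1/2)*l = l/2)
U(M, -1)**3 = ((1/2)*(-1))**3 = (-1/2)**3 = -1/8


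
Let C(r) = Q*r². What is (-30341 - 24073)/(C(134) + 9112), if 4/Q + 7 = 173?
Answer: -2258181/396104 ≈ -5.7010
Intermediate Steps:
Q = 2/83 (Q = 4/(-7 + 173) = 4/166 = 4*(1/166) = 2/83 ≈ 0.024096)
C(r) = 2*r²/83
(-30341 - 24073)/(C(134) + 9112) = (-30341 - 24073)/((2/83)*134² + 9112) = -54414/((2/83)*17956 + 9112) = -54414/(35912/83 + 9112) = -54414/792208/83 = -54414*83/792208 = -2258181/396104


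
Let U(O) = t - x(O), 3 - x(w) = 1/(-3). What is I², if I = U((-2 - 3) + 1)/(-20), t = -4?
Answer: 121/900 ≈ 0.13444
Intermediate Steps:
x(w) = 10/3 (x(w) = 3 - 1/(-3) = 3 - 1*(-⅓) = 3 + ⅓ = 10/3)
U(O) = -22/3 (U(O) = -4 - 1*10/3 = -4 - 10/3 = -22/3)
I = 11/30 (I = -22/3/(-20) = -22/3*(-1/20) = 11/30 ≈ 0.36667)
I² = (11/30)² = 121/900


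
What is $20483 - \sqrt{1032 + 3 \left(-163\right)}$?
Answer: $20483 - \sqrt{543} \approx 20460.0$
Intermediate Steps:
$20483 - \sqrt{1032 + 3 \left(-163\right)} = 20483 - \sqrt{1032 - 489} = 20483 - \sqrt{543}$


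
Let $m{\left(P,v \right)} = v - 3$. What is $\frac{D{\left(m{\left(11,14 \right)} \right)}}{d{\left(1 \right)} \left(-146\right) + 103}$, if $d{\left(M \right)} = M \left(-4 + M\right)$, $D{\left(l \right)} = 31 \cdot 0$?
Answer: $0$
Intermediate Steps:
$m{\left(P,v \right)} = -3 + v$ ($m{\left(P,v \right)} = v - 3 = -3 + v$)
$D{\left(l \right)} = 0$
$\frac{D{\left(m{\left(11,14 \right)} \right)}}{d{\left(1 \right)} \left(-146\right) + 103} = \frac{0}{1 \left(-4 + 1\right) \left(-146\right) + 103} = \frac{0}{1 \left(-3\right) \left(-146\right) + 103} = \frac{0}{\left(-3\right) \left(-146\right) + 103} = \frac{0}{438 + 103} = \frac{0}{541} = 0 \cdot \frac{1}{541} = 0$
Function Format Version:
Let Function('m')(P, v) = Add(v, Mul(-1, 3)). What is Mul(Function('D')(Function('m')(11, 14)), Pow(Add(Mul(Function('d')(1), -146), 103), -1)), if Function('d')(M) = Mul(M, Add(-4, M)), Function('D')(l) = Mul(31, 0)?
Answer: 0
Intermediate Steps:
Function('m')(P, v) = Add(-3, v) (Function('m')(P, v) = Add(v, -3) = Add(-3, v))
Function('D')(l) = 0
Mul(Function('D')(Function('m')(11, 14)), Pow(Add(Mul(Function('d')(1), -146), 103), -1)) = Mul(0, Pow(Add(Mul(Mul(1, Add(-4, 1)), -146), 103), -1)) = Mul(0, Pow(Add(Mul(Mul(1, -3), -146), 103), -1)) = Mul(0, Pow(Add(Mul(-3, -146), 103), -1)) = Mul(0, Pow(Add(438, 103), -1)) = Mul(0, Pow(541, -1)) = Mul(0, Rational(1, 541)) = 0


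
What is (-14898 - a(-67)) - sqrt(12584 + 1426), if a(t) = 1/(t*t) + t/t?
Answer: -66881612/4489 - sqrt(14010) ≈ -15017.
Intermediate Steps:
a(t) = 1 + t**(-2) (a(t) = t**(-2) + 1 = 1 + t**(-2))
(-14898 - a(-67)) - sqrt(12584 + 1426) = (-14898 - (1 + (-67)**(-2))) - sqrt(12584 + 1426) = (-14898 - (1 + 1/4489)) - sqrt(14010) = (-14898 - 1*4490/4489) - sqrt(14010) = (-14898 - 4490/4489) - sqrt(14010) = -66881612/4489 - sqrt(14010)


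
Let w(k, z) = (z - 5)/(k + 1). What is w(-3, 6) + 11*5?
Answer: 109/2 ≈ 54.500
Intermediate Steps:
w(k, z) = (-5 + z)/(1 + k)
w(-3, 6) + 11*5 = (-5 + 6)/(1 - 3) + 11*5 = 1/(-2) + 55 = -1/2*1 + 55 = -1/2 + 55 = 109/2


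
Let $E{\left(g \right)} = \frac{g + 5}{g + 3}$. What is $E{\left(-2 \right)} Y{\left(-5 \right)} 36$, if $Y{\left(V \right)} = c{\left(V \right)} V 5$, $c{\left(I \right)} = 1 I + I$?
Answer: $27000$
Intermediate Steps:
$c{\left(I \right)} = 2 I$ ($c{\left(I \right)} = I + I = 2 I$)
$Y{\left(V \right)} = 10 V^{2}$ ($Y{\left(V \right)} = 2 V V 5 = 2 V^{2} \cdot 5 = 10 V^{2}$)
$E{\left(g \right)} = \frac{5 + g}{3 + g}$
$E{\left(-2 \right)} Y{\left(-5 \right)} 36 = \frac{5 - 2}{3 - 2} \cdot 10 \left(-5\right)^{2} \cdot 36 = 1^{-1} \cdot 3 \cdot 10 \cdot 25 \cdot 36 = 1 \cdot 3 \cdot 250 \cdot 36 = 3 \cdot 250 \cdot 36 = 750 \cdot 36 = 27000$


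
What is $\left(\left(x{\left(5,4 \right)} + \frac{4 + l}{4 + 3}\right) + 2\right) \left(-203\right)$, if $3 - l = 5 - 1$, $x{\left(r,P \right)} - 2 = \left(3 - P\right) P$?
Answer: $-87$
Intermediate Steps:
$x{\left(r,P \right)} = 2 + P \left(3 - P\right)$ ($x{\left(r,P \right)} = 2 + \left(3 - P\right) P = 2 + P \left(3 - P\right)$)
$l = -1$ ($l = 3 - \left(5 - 1\right) = 3 - 4 = -1$)
$\left(\left(x{\left(5,4 \right)} + \frac{4 + l}{4 + 3}\right) + 2\right) \left(-203\right) = \left(\left(\left(2 - 4^{2} + 3 \cdot 4\right) + \frac{4 - 1}{4 + 3}\right) + 2\right) \left(-203\right) = \left(\left(\left(2 - 16 + 12\right) + \frac{3}{7}\right) + 2\right) \left(-203\right) = \left(\left(\left(2 - 16 + 12\right) + 3 \cdot \frac{1}{7}\right) + 2\right) \left(-203\right) = \left(\left(-2 + \frac{3}{7}\right) + 2\right) \left(-203\right) = \left(- \frac{11}{7} + 2\right) \left(-203\right) = \frac{3}{7} \left(-203\right) = -87$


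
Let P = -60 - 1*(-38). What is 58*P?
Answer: -1276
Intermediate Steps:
P = -22 (P = -60 + 38 = -22)
58*P = 58*(-22) = -1276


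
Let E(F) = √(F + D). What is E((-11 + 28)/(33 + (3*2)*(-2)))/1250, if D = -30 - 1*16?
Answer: I*√19929/26250 ≈ 0.0053779*I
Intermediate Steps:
D = -46 (D = -30 - 16 = -46)
E(F) = √(-46 + F) (E(F) = √(F - 46) = √(-46 + F))
E((-11 + 28)/(33 + (3*2)*(-2)))/1250 = √(-46 + (-11 + 28)/(33 + (3*2)*(-2)))/1250 = √(-46 + 17/(33 + 6*(-2)))*(1/1250) = √(-46 + 17/(33 - 12))*(1/1250) = √(-46 + 17/21)*(1/1250) = √(-949/21)*(1/1250) = (I*√19929/21)*(1/1250) = I*√19929/26250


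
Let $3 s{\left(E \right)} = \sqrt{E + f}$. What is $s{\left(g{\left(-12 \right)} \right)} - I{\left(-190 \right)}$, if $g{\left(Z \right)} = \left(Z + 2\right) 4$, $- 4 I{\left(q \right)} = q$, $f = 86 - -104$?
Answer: $- \frac{95}{2} + \frac{5 \sqrt{6}}{3} \approx -43.418$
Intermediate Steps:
$f = 190$ ($f = 86 + 104 = 190$)
$I{\left(q \right)} = - \frac{q}{4}$
$g{\left(Z \right)} = 8 + 4 Z$ ($g{\left(Z \right)} = \left(2 + Z\right) 4 = 8 + 4 Z$)
$s{\left(E \right)} = \frac{\sqrt{190 + E}}{3}$ ($s{\left(E \right)} = \frac{\sqrt{E + 190}}{3} = \frac{\sqrt{190 + E}}{3}$)
$s{\left(g{\left(-12 \right)} \right)} - I{\left(-190 \right)} = \frac{\sqrt{190 + \left(8 + 4 \left(-12\right)\right)}}{3} - \left(- \frac{1}{4}\right) \left(-190\right) = \frac{\sqrt{190 + \left(8 - 48\right)}}{3} - \frac{95}{2} = \frac{\sqrt{190 - 40}}{3} - \frac{95}{2} = \frac{\sqrt{150}}{3} - \frac{95}{2} = \frac{5 \sqrt{6}}{3} - \frac{95}{2} = - \frac{95}{2} + \frac{5 \sqrt{6}}{3}$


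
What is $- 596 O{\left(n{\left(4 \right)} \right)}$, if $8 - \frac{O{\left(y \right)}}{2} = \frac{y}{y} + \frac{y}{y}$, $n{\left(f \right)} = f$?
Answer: $-7152$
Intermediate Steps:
$O{\left(y \right)} = 12$ ($O{\left(y \right)} = 16 - 2 \left(\frac{y}{y} + \frac{y}{y}\right) = 16 - 2 \left(1 + 1\right) = 16 - 4 = 12$)
$- 596 O{\left(n{\left(4 \right)} \right)} = \left(-596\right) 12 = -7152$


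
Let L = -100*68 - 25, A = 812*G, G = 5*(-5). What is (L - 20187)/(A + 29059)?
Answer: -27012/8759 ≈ -3.0839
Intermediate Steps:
G = -25
A = -20300 (A = 812*(-25) = -20300)
L = -6825 (L = -6800 - 25 = -6825)
(L - 20187)/(A + 29059) = (-6825 - 20187)/(-20300 + 29059) = -27012/8759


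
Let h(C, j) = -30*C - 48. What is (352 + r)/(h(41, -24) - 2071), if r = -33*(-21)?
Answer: -1045/3349 ≈ -0.31203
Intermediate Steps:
h(C, j) = -48 - 30*C
r = 693
(352 + r)/(h(41, -24) - 2071) = (352 + 693)/((-48 - 30*41) - 2071) = 1045/((-48 - 1230) - 2071) = 1045/(-1278 - 2071) = 1045/(-3349) = 1045*(-1/3349) = -1045/3349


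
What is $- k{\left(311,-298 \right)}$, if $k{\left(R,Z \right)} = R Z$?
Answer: $92678$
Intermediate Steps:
$- k{\left(311,-298 \right)} = - 311 \left(-298\right) = \left(-1\right) \left(-92678\right) = 92678$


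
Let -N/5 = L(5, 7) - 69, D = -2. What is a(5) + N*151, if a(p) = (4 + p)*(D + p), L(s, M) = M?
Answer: 46837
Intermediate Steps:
a(p) = (-2 + p)*(4 + p) (a(p) = (4 + p)*(-2 + p) = (-2 + p)*(4 + p))
N = 310 (N = -5*(7 - 69) = -5*(-62) = 310)
a(5) + N*151 = (-8 + 5² + 2*5) + 310*151 = (-8 + 25 + 10) + 46810 = 27 + 46810 = 46837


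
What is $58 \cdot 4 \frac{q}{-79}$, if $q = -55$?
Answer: $\frac{12760}{79} \approx 161.52$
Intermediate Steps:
$58 \cdot 4 \frac{q}{-79} = 58 \cdot 4 \left(- \frac{55}{-79}\right) = 232 \left(\left(-55\right) \left(- \frac{1}{79}\right)\right) = 232 \cdot \frac{55}{79} = \frac{12760}{79}$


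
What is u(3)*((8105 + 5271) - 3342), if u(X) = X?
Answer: 30102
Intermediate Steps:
u(3)*((8105 + 5271) - 3342) = 3*((8105 + 5271) - 3342) = 3*(13376 - 3342) = 3*10034 = 30102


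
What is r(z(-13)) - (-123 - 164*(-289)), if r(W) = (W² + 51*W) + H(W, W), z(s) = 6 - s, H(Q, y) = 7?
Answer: -45936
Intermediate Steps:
r(W) = 7 + W² + 51*W (r(W) = (W² + 51*W) + 7 = 7 + W² + 51*W)
r(z(-13)) - (-123 - 164*(-289)) = (7 + (6 - 1*(-13))² + 51*(6 - 1*(-13))) - (-123 - 164*(-289)) = (7 + (6 + 13)² + 51*(6 + 13)) - (-123 + 47396) = (7 + 19² + 51*19) - 1*47273 = (7 + 361 + 969) - 47273 = 1337 - 47273 = -45936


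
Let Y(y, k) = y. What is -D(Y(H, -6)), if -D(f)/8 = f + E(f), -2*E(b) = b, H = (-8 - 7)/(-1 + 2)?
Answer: -60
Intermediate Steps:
H = -15 (H = -15/1 = -15*1 = -15)
E(b) = -b/2
D(f) = -4*f (D(f) = -8*(f - f/2) = -4*f)
-D(Y(H, -6)) = -(-4)*(-15) = -1*60 = -60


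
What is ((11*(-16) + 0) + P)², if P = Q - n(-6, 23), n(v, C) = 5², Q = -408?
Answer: 370881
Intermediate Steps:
n(v, C) = 25
P = -433 (P = -408 - 1*25 = -408 - 25 = -433)
((11*(-16) + 0) + P)² = ((11*(-16) + 0) - 433)² = ((-176 + 0) - 433)² = (-176 - 433)² = (-609)² = 370881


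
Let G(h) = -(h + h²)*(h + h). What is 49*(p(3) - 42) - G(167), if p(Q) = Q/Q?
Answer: 9368695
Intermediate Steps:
p(Q) = 1
G(h) = -2*h*(h + h²) (G(h) = -(h + h²)*2*h = -2*h*(h + h²))
49*(p(3) - 42) - G(167) = 49*(1 - 42) - 2*167²*(-1 - 1*167) = 49*(-41) - 2*27889*(-1 - 167) = -2009 - 2*27889*(-168) = -2009 - 1*(-9370704) = -2009 + 9370704 = 9368695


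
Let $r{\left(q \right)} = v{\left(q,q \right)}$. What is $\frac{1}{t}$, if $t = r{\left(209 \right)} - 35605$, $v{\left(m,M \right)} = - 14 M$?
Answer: $- \frac{1}{38531} \approx -2.5953 \cdot 10^{-5}$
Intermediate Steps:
$r{\left(q \right)} = - 14 q$
$t = -38531$ ($t = \left(-14\right) 209 - 35605 = -2926 - 35605 = -38531$)
$\frac{1}{t} = \frac{1}{-38531} = - \frac{1}{38531}$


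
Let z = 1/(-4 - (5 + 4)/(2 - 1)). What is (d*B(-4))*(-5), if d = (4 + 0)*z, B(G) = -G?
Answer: 80/13 ≈ 6.1538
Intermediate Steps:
z = -1/13 (z = 1/(-4 - 9/1) = 1/(-4 - 9) = 1/(-13) = 1*(-1/13) = -1/13 ≈ -0.076923)
d = -4/13 (d = (4 + 0)*(-1/13) = 4*(-1/13) = -4/13 ≈ -0.30769)
(d*B(-4))*(-5) = -(-4)*(-4)/13*(-5) = -4/13*4*(-5) = -16/13*(-5) = 80/13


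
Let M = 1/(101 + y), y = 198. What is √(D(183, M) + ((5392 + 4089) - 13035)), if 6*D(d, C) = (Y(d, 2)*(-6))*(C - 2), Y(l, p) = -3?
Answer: 11*I*√2630303/299 ≈ 59.666*I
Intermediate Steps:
M = 1/299 (M = 1/(101 + 198) = 1/299 ≈ 0.0033445)
D(d, C) = -6 + 3*C (D(d, C) = ((-3*(-6))*(C - 2))/6 = (18*(-2 + C))/6 = (-36 + 18*C)/6 = -6 + 3*C)
√(D(183, M) + ((5392 + 4089) - 13035)) = √((-6 + 3*(1/299)) + ((5392 + 4089) - 13035)) = √((-6 + 3/299) + (9481 - 13035)) = √(-1791/299 - 3554) = √(-1064437/299) = 11*I*√2630303/299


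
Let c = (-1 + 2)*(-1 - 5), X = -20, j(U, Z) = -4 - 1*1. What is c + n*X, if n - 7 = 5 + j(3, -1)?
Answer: -146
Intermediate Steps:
j(U, Z) = -5 (j(U, Z) = -4 - 1 = -5)
c = -6 (c = 1*(-6) = -6)
n = 7 (n = 7 + (5 - 5) = 7 + 0 = 7)
c + n*X = -6 + 7*(-20) = -6 - 140 = -146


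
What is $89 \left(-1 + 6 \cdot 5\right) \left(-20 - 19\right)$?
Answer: $-100659$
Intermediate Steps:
$89 \left(-1 + 6 \cdot 5\right) \left(-20 - 19\right) = 89 \left(-1 + 30\right) \left(-39\right) = 89 \cdot 29 \left(-39\right) = 2581 \left(-39\right) = -100659$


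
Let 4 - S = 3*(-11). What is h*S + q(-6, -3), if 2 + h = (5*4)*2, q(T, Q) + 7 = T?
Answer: 1393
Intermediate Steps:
q(T, Q) = -7 + T
h = 38 (h = -2 + (5*4)*2 = -2 + 20*2 = -2 + 40 = 38)
S = 37 (S = 4 - 3*(-11) = 4 - 1*(-33) = 4 + 33 = 37)
h*S + q(-6, -3) = 38*37 + (-7 - 6) = 1406 - 13 = 1393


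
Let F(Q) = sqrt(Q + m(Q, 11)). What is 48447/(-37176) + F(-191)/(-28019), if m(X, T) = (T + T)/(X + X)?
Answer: -16149/12392 - 2*I*sqrt(1742493)/5351629 ≈ -1.3032 - 0.00049332*I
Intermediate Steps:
m(X, T) = T/X (m(X, T) = (2*T)/((2*X)) = (2*T)*(1/(2*X)) = T/X)
F(Q) = sqrt(Q + 11/Q)
48447/(-37176) + F(-191)/(-28019) = 48447/(-37176) + sqrt(-191 + 11/(-191))/(-28019) = 48447*(-1/37176) + sqrt(-191 + 11*(-1/191))*(-1/28019) = -16149/12392 + sqrt(-191 - 11/191)*(-1/28019) = -16149/12392 + sqrt(-36492/191)*(-1/28019) = -16149/12392 + (2*I*sqrt(1742493)/191)*(-1/28019) = -16149/12392 - 2*I*sqrt(1742493)/5351629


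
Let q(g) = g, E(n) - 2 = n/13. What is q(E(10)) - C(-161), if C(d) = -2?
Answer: 62/13 ≈ 4.7692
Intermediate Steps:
E(n) = 2 + n/13
q(E(10)) - C(-161) = (2 + (1/13)*10) - 1*(-2) = (2 + 10/13) + 2 = 36/13 + 2 = 62/13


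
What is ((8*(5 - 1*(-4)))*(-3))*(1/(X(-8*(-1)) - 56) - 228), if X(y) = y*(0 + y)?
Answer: 49221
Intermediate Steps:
X(y) = y**2 (X(y) = y*y = y**2)
((8*(5 - 1*(-4)))*(-3))*(1/(X(-8*(-1)) - 56) - 228) = ((8*(5 - 1*(-4)))*(-3))*(1/((-8*(-1))**2 - 56) - 228) = ((8*(5 + 4))*(-3))*(1/(8**2 - 56) - 228) = ((8*9)*(-3))*(1/(64 - 56) - 228) = (72*(-3))*(1/8 - 228) = -216*(1/8 - 228) = -216*(-1823/8) = 49221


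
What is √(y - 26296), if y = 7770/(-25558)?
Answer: I*√4294261153351/12779 ≈ 162.16*I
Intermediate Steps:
y = -3885/12779 (y = 7770*(-1/25558) = -3885/12779 ≈ -0.30401)
√(y - 26296) = √(-3885/12779 - 26296) = √(-336040469/12779) = I*√4294261153351/12779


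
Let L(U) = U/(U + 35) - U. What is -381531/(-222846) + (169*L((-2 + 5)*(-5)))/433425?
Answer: 36867053901/21463783900 ≈ 1.7176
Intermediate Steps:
L(U) = -U + U/(35 + U) (L(U) = U/(35 + U) - U = -U + U/(35 + U))
-381531/(-222846) + (169*L((-2 + 5)*(-5)))/433425 = -381531/(-222846) + (169*(-(-2 + 5)*(-5)*(34 + (-2 + 5)*(-5))/(35 + (-2 + 5)*(-5))))/433425 = -381531*(-1/222846) + (169*(-3*(-5)*(34 + 3*(-5))/(35 + 3*(-5))))*(1/433425) = 127177/74282 + (169*(-1*(-15)*(34 - 15)/(35 - 15)))*(1/433425) = 127177/74282 + (169*(-1*(-15)*19/20))*(1/433425) = 127177/74282 + (169*(-1*(-15)*1/20*19))*(1/433425) = 127177/74282 + (169*(57/4))*(1/433425) = 127177/74282 + (9633/4)*(1/433425) = 127177/74282 + 3211/577900 = 36867053901/21463783900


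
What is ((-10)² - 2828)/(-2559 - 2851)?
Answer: 1364/2705 ≈ 0.50425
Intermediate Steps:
((-10)² - 2828)/(-2559 - 2851) = (100 - 2828)/(-5410) = -2728*(-1/5410) = 1364/2705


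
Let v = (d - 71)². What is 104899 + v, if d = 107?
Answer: 106195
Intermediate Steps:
v = 1296 (v = (107 - 71)² = 36² = 1296)
104899 + v = 104899 + 1296 = 106195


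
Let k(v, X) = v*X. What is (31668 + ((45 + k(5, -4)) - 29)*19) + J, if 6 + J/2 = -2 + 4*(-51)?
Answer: 31168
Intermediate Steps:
k(v, X) = X*v
J = -424 (J = -12 + 2*(-2 + 4*(-51)) = -12 + 2*(-2 - 204) = -12 + 2*(-206) = -12 - 412 = -424)
(31668 + ((45 + k(5, -4)) - 29)*19) + J = (31668 + ((45 - 4*5) - 29)*19) - 424 = (31668 + ((45 - 20) - 29)*19) - 424 = (31668 + (25 - 29)*19) - 424 = (31668 - 4*19) - 424 = (31668 - 76) - 424 = 31592 - 424 = 31168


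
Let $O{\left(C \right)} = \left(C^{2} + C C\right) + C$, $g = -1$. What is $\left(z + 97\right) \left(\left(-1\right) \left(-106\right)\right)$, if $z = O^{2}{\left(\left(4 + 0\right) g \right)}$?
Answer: $93386$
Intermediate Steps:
$O{\left(C \right)} = C + 2 C^{2}$ ($O{\left(C \right)} = \left(C^{2} + C^{2}\right) + C = 2 C^{2} + C = C + 2 C^{2}$)
$z = 784$ ($z = \left(\left(4 + 0\right) \left(-1\right) \left(1 + 2 \left(4 + 0\right) \left(-1\right)\right)\right)^{2} = \left(4 \left(-1\right) \left(1 + 2 \cdot 4 \left(-1\right)\right)\right)^{2} = \left(- 4 \left(1 + 2 \left(-4\right)\right)\right)^{2} = \left(- 4 \left(1 - 8\right)\right)^{2} = \left(\left(-4\right) \left(-7\right)\right)^{2} = 28^{2} = 784$)
$\left(z + 97\right) \left(\left(-1\right) \left(-106\right)\right) = \left(784 + 97\right) \left(\left(-1\right) \left(-106\right)\right) = 881 \cdot 106 = 93386$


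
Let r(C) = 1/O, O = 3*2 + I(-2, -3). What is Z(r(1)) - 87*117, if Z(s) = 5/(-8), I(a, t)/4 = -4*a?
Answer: -81437/8 ≈ -10180.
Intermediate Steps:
I(a, t) = -16*a (I(a, t) = 4*(-4*a) = -16*a)
O = 38 (O = 3*2 - 16*(-2) = 6 + 32 = 38)
r(C) = 1/38
Z(s) = -5/8 (Z(s) = 5*(-⅛) = -5/8)
Z(r(1)) - 87*117 = -5/8 - 87*117 = -5/8 - 10179 = -81437/8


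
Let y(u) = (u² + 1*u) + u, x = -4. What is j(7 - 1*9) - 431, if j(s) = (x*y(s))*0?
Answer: -431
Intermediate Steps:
y(u) = u² + 2*u (y(u) = (u² + u) + u = (u + u²) + u = u² + 2*u)
j(s) = 0 (j(s) = -4*s*(2 + s)*0 = 0)
j(7 - 1*9) - 431 = 0 - 431 = -431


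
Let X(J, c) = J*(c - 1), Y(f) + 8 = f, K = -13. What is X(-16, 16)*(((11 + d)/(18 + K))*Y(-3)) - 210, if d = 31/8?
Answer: 7644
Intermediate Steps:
Y(f) = -8 + f
X(J, c) = J*(-1 + c)
d = 31/8 (d = 31*(1/8) = 31/8 ≈ 3.8750)
X(-16, 16)*(((11 + d)/(18 + K))*Y(-3)) - 210 = (-16*(-1 + 16))*(((11 + 31/8)/(18 - 13))*(-8 - 3)) - 210 = (-16*15)*(((119/8)/5)*(-11)) - 210 = -240*(119/8)*(1/5)*(-11) - 210 = -714*(-11) - 210 = -240*(-1309/40) - 210 = 7854 - 210 = 7644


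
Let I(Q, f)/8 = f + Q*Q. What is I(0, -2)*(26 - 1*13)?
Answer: -208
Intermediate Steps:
I(Q, f) = 8*f + 8*Q² (I(Q, f) = 8*(f + Q*Q) = 8*(f + Q²) = 8*f + 8*Q²)
I(0, -2)*(26 - 1*13) = (8*(-2) + 8*0²)*(26 - 1*13) = (-16 + 8*0)*(26 - 13) = (-16 + 0)*13 = -16*13 = -208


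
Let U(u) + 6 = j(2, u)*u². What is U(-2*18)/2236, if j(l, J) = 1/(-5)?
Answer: -51/430 ≈ -0.11860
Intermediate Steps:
j(l, J) = -⅕
U(u) = -6 - u²/5
U(-2*18)/2236 = (-6 - (-2*18)²/5)/2236 = (-6 - ⅕*(-36)²)*(1/2236) = (-6 - ⅕*1296)*(1/2236) = (-6 - 1296/5)*(1/2236) = -1326/5*1/2236 = -51/430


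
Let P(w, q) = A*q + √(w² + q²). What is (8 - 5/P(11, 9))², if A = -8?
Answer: 808665853/12410162 + 100540*√202/6205081 ≈ 65.392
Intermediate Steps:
P(w, q) = √(q² + w²) - 8*q (P(w, q) = -8*q + √(w² + q²) = -8*q + √(q² + w²) = √(q² + w²) - 8*q)
(8 - 5/P(11, 9))² = (8 - 5/(√(9² + 11²) - 8*9))² = (8 - 5/(√(81 + 121) - 72))² = (8 - 5/(√202 - 72))² = (8 - 5/(-72 + √202))²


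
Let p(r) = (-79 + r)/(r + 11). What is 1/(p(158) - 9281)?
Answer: -169/1568410 ≈ -0.00010775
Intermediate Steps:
p(r) = (-79 + r)/(11 + r)
1/(p(158) - 9281) = 1/((-79 + 158)/(11 + 158) - 9281) = 1/(79/169 - 9281) = 1/(-1568410/169) = -169/1568410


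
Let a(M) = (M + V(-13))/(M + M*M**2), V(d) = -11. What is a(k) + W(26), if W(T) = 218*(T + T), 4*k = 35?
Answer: 492379016/43435 ≈ 11336.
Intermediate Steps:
k = 35/4 (k = (1/4)*35 = 35/4 ≈ 8.7500)
W(T) = 436*T (W(T) = 218*(2*T) = 436*T)
a(M) = (-11 + M)/(M + M**3) (a(M) = (M - 11)/(M + M*M**2) = (-11 + M)/(M + M**3))
a(k) + W(26) = (-11 + 35/4)/(35/4 + (35/4)**3) + 436*26 = -9/4/(35/4 + 42875/64) + 11336 = -9/4/(43435/64) + 11336 = (64/43435)*(-9/4) + 11336 = -144/43435 + 11336 = 492379016/43435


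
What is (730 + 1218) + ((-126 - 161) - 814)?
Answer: 847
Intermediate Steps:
(730 + 1218) + ((-126 - 161) - 814) = 1948 + (-287 - 814) = 1948 - 1101 = 847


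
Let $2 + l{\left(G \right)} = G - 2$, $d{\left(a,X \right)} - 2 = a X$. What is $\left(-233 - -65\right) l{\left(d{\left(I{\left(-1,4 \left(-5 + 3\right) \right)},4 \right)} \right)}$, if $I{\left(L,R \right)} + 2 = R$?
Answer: $7056$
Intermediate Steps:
$I{\left(L,R \right)} = -2 + R$
$d{\left(a,X \right)} = 2 + X a$ ($d{\left(a,X \right)} = 2 + a X = 2 + X a$)
$l{\left(G \right)} = -4 + G$ ($l{\left(G \right)} = -2 + \left(G - 2\right) = -2 + \left(-2 + G\right) = -4 + G$)
$\left(-233 - -65\right) l{\left(d{\left(I{\left(-1,4 \left(-5 + 3\right) \right)},4 \right)} \right)} = \left(-233 - -65\right) \left(-4 + \left(2 + 4 \left(-2 + 4 \left(-5 + 3\right)\right)\right)\right) = \left(-233 + 65\right) \left(-4 + \left(2 + 4 \left(-2 + 4 \left(-2\right)\right)\right)\right) = - 168 \left(-4 + \left(2 + 4 \left(-2 - 8\right)\right)\right) = - 168 \left(-4 + \left(2 + 4 \left(-10\right)\right)\right) = - 168 \left(-4 + \left(2 - 40\right)\right) = - 168 \left(-4 - 38\right) = \left(-168\right) \left(-42\right) = 7056$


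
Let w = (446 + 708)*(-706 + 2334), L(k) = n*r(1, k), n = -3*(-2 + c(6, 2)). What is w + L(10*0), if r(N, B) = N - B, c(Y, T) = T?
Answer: 1878712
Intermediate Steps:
n = 0 (n = -3*(-2 + 2) = -3*0 = 0)
L(k) = 0 (L(k) = 0*(1 - k) = 0)
w = 1878712 (w = 1154*1628 = 1878712)
w + L(10*0) = 1878712 + 0 = 1878712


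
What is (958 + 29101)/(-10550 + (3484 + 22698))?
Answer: 30059/15632 ≈ 1.9229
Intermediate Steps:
(958 + 29101)/(-10550 + (3484 + 22698)) = 30059/(-10550 + 26182) = 30059/15632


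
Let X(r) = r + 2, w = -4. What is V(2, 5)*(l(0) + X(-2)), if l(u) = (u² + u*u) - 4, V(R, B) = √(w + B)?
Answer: -4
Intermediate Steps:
V(R, B) = √(-4 + B)
l(u) = -4 + 2*u² (l(u) = (u² + u²) - 4 = 2*u² - 4 = -4 + 2*u²)
X(r) = 2 + r
V(2, 5)*(l(0) + X(-2)) = √(-4 + 5)*((-4 + 2*0²) + (2 - 2)) = √1*((-4 + 2*0) + 0) = 1*((-4 + 0) + 0) = 1*(-4 + 0) = 1*(-4) = -4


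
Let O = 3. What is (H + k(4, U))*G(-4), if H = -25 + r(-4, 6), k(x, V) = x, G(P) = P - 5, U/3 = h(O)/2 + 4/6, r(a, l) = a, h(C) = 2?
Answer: 225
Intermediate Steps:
U = 5 (U = 3*(2/2 + 4/6) = 3*(2*(½) + 4*(⅙)) = 3*(1 + ⅔) = 3*(5/3) = 5)
G(P) = -5 + P
H = -29 (H = -25 - 4 = -29)
(H + k(4, U))*G(-4) = (-29 + 4)*(-5 - 4) = -25*(-9) = 225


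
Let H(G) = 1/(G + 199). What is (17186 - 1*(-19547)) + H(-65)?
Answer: 4922223/134 ≈ 36733.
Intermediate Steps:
H(G) = 1/(199 + G)
(17186 - 1*(-19547)) + H(-65) = (17186 - 1*(-19547)) + 1/(199 - 65) = (17186 + 19547) + 1/134 = 36733 + 1/134 = 4922223/134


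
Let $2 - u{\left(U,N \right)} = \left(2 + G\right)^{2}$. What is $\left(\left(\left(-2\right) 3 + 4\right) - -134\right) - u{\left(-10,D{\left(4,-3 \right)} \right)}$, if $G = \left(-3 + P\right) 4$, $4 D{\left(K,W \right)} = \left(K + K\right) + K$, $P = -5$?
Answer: $1030$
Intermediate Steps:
$D{\left(K,W \right)} = \frac{3 K}{4}$ ($D{\left(K,W \right)} = \frac{\left(K + K\right) + K}{4} = \frac{2 K + K}{4} = \frac{3 K}{4}$)
$G = -32$ ($G = \left(-3 - 5\right) 4 = \left(-8\right) 4 = -32$)
$u{\left(U,N \right)} = -898$ ($u{\left(U,N \right)} = 2 - \left(2 - 32\right)^{2} = 2 - \left(-30\right)^{2} = 2 - 900 = -898$)
$\left(\left(\left(-2\right) 3 + 4\right) - -134\right) - u{\left(-10,D{\left(4,-3 \right)} \right)} = \left(\left(\left(-2\right) 3 + 4\right) - -134\right) - -898 = \left(\left(-6 + 4\right) + 134\right) + 898 = \left(-2 + 134\right) + 898 = 132 + 898 = 1030$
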